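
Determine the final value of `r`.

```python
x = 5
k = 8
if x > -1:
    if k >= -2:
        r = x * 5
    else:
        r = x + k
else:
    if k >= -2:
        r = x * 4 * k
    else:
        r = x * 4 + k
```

25

x=5, k=8
x > -1 is True; k >= -2 is True
→ r = x * 5 = 25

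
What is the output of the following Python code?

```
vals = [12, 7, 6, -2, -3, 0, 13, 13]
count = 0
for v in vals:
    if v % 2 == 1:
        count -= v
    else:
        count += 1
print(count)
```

-26

v=12: not odd, count = 0+1 = 1
v=7: odd, count = 1-7 = -6
v=6: not odd, count = (-6)+1 = -5
v=-2: not odd, count = (-5)+1 = -4
v=-3: odd, count = (-4)-(-3) = -1
v=0: not odd, count = (-1)+1 = 0
v=13: odd, count = 0-13 = -13
v=13: odd, count = (-13)-13 = -26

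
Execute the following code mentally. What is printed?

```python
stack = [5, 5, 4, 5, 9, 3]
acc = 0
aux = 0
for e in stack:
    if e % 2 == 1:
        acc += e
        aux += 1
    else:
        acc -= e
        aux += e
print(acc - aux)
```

e=5: odd, acc = 0+5 = 5; aux=1
e=5: odd, acc = 5+5 = 10; aux=2
e=4: not odd, acc = 10-4 = 6; aux=6
e=5: odd, acc = 6+5 = 11; aux=7
e=9: odd, acc = 11+9 = 20; aux=8
e=3: odd, acc = 20+3 = 23; aux=9
acc-aux = 23-9 = 14

14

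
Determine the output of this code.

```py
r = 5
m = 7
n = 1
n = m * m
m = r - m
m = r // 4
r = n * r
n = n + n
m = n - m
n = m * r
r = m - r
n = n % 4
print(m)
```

97

n = 7*7 = 49
m = 5-7 = -2
m = 5//4 = 1
r = 49*5 = 245
n = 49+49 = 98
m = 98-1 = 97
n = 97*245 = 23765
r = 97-245 = -148
n = 23765%4 = 1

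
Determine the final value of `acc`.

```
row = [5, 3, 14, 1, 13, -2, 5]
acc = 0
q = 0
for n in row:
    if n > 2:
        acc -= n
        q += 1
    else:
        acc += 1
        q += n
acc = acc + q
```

n=5: >2, acc = 0-5 = -5; q=1
n=3: >2, acc = (-5)-3 = -8; q=2
n=14: >2, acc = (-8)-14 = -22; q=3
n=1: not >2, acc = (-22)+1 = -21; q=4
n=13: >2, acc = (-21)-13 = -34; q=5
n=-2: not >2, acc = (-34)+1 = -33; q=3
n=5: >2, acc = (-33)-5 = -38; q=4
acc+q = (-38)+4 = -34

-34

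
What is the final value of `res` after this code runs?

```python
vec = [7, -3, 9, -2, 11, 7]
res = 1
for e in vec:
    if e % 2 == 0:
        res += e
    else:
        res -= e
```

e=7: not even, res = 1-7 = -6
e=-3: not even, res = (-6)-(-3) = -3
e=9: not even, res = (-3)-9 = -12
e=-2: even, res = (-12)+(-2) = -14
e=11: not even, res = (-14)-11 = -25
e=7: not even, res = (-25)-7 = -32

-32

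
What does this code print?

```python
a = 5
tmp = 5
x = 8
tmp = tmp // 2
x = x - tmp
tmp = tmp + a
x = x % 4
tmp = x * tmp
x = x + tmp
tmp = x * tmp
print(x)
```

tmp = 5//2 = 2
x = 8-2 = 6
tmp = 2+5 = 7
x = 6%4 = 2
tmp = 2*7 = 14
x = 2+14 = 16
tmp = 16*14 = 224

16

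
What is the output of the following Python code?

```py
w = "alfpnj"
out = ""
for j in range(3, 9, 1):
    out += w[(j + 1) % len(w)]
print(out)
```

j=3: add w[4]='n' → 'n'
j=4: add w[5]='j' → 'nj'
j=5: add w[0]='a' → 'nja'
j=6: add w[1]='l' → 'njal'
j=7: add w[2]='f' → 'njalf'
j=8: add w[3]='p' → 'njalfp'

njalfp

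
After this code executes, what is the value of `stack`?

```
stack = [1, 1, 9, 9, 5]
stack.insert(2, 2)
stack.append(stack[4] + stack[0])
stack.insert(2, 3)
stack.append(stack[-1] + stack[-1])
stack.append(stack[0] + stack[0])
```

[1, 1, 3, 2, 9, 9, 5, 10, 20, 2]

insert 2 at 2 → [1, 1, 2, 9, 9, 5]
append stack[4]+stack[0] = 9+1 = 10 → [1, 1, 2, 9, 9, 5, 10]
insert 3 at 2 → [1, 1, 3, 2, 9, 9, 5, 10]
append stack[-1]+stack[-1] = 10+10 = 20 → [1, 1, 3, 2, 9, 9, 5, 10, 20]
append stack[0]+stack[0] = 1+1 = 2 → [1, 1, 3, 2, 9, 9, 5, 10, 20, 2]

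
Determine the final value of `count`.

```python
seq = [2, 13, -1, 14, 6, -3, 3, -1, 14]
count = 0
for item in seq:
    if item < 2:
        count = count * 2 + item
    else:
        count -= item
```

-231

item=2: not <2, count = 0-2 = -2
item=13: not <2, count = (-2)-13 = -15
item=-1: <2, count = (-15)*2+(-1) = -31
item=14: not <2, count = (-31)-14 = -45
item=6: not <2, count = (-45)-6 = -51
item=-3: <2, count = (-51)*2+(-3) = -105
item=3: not <2, count = (-105)-3 = -108
item=-1: <2, count = (-108)*2+(-1) = -217
item=14: not <2, count = (-217)-14 = -231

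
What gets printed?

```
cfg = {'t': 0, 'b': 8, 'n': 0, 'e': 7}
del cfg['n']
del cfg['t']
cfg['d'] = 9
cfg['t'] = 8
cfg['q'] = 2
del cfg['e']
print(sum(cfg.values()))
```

27

del 'n' → {'t': 0, 'b': 8, 'e': 7}
del 't' → {'b': 8, 'e': 7}
cfg['d'] = 9 → {'b': 8, 'e': 7, 'd': 9}
cfg['t'] = 8 → {'b': 8, 'e': 7, 'd': 9, 't': 8}
cfg['q'] = 2 → {'b': 8, 'e': 7, 'd': 9, 't': 8, 'q': 2}
del 'e' → {'b': 8, 'd': 9, 't': 8, 'q': 2}
sum of values = 27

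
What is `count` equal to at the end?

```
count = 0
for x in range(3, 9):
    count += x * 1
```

x=3: count = 0+3*1 = 3
x=4: count = 3+4*1 = 7
x=5: count = 7+5*1 = 12
x=6: count = 12+6*1 = 18
x=7: count = 18+7*1 = 25
x=8: count = 25+8*1 = 33

33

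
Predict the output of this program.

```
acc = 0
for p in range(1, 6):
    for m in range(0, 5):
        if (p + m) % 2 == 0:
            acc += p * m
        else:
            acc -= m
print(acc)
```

p=1,m=0: odd sum, acc = 0-0 = 0
p=1,m=1: even sum, acc = 0+1 = 1
p=1,m=2: odd sum, acc = 1-2 = -1
p=1,m=3: even sum, acc = (-1)+3 = 2
p=1,m=4: odd sum, acc = 2-4 = -2
p=2,m=0: even sum, acc = (-2)+0 = -2
p=2,m=1: odd sum, acc = (-2)-1 = -3
p=2,m=2: even sum, acc = (-3)+4 = 1
p=2,m=3: odd sum, acc = 1-3 = -2
p=2,m=4: even sum, acc = (-2)+8 = 6
p=3,m=0: odd sum, acc = 6-0 = 6
p=3,m=1: even sum, acc = 6+3 = 9
p=3,m=2: odd sum, acc = 9-2 = 7
p=3,m=3: even sum, acc = 7+9 = 16
p=3,m=4: odd sum, acc = 16-4 = 12
p=4,m=0: even sum, acc = 12+0 = 12
p=4,m=1: odd sum, acc = 12-1 = 11
p=4,m=2: even sum, acc = 11+8 = 19
p=4,m=3: odd sum, acc = 19-3 = 16
p=4,m=4: even sum, acc = 16+16 = 32
p=5,m=0: odd sum, acc = 32-0 = 32
p=5,m=1: even sum, acc = 32+5 = 37
p=5,m=2: odd sum, acc = 37-2 = 35
p=5,m=3: even sum, acc = 35+15 = 50
p=5,m=4: odd sum, acc = 50-4 = 46

46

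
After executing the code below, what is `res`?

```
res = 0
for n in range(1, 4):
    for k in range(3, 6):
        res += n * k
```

72

n=1,k=3: res = 0+3 = 3
n=1,k=4: res = 3+4 = 7
n=1,k=5: res = 7+5 = 12
n=2,k=3: res = 12+6 = 18
n=2,k=4: res = 18+8 = 26
n=2,k=5: res = 26+10 = 36
n=3,k=3: res = 36+9 = 45
n=3,k=4: res = 45+12 = 57
n=3,k=5: res = 57+15 = 72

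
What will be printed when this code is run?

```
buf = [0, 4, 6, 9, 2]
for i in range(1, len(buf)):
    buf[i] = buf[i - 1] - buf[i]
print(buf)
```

i=1: buf[1] = 0-4 = -4 → [0, -4, 6, 9, 2]
i=2: buf[2] = (-4)-6 = -10 → [0, -4, -10, 9, 2]
i=3: buf[3] = (-10)-9 = -19 → [0, -4, -10, -19, 2]
i=4: buf[4] = (-19)-2 = -21 → [0, -4, -10, -19, -21]

[0, -4, -10, -19, -21]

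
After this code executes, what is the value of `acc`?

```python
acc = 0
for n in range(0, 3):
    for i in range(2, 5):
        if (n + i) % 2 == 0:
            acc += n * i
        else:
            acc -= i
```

n=0,i=2: even sum, acc = 0+0 = 0
n=0,i=3: odd sum, acc = 0-3 = -3
n=0,i=4: even sum, acc = (-3)+0 = -3
n=1,i=2: odd sum, acc = (-3)-2 = -5
n=1,i=3: even sum, acc = (-5)+3 = -2
n=1,i=4: odd sum, acc = (-2)-4 = -6
n=2,i=2: even sum, acc = (-6)+4 = -2
n=2,i=3: odd sum, acc = (-2)-3 = -5
n=2,i=4: even sum, acc = (-5)+8 = 3

3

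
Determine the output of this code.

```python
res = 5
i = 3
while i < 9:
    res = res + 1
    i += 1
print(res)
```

i=3: res = 5+1 = 6
i=4: res = 6+1 = 7
i=5: res = 7+1 = 8
i=6: res = 8+1 = 9
i=7: res = 9+1 = 10
i=8: res = 10+1 = 11

11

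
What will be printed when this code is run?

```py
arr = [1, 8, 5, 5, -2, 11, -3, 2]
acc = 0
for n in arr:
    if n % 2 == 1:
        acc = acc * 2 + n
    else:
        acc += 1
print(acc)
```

n=1: odd, acc = 0*2+1 = 1
n=8: not odd, acc = 1+1 = 2
n=5: odd, acc = 2*2+5 = 9
n=5: odd, acc = 9*2+5 = 23
n=-2: not odd, acc = 23+1 = 24
n=11: odd, acc = 24*2+11 = 59
n=-3: odd, acc = 59*2+(-3) = 115
n=2: not odd, acc = 115+1 = 116

116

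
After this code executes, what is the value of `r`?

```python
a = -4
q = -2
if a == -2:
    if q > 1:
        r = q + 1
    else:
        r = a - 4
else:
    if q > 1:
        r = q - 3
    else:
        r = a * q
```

a=-4, q=-2
a == -2 is False; q > 1 is False
→ r = a * q = 8

8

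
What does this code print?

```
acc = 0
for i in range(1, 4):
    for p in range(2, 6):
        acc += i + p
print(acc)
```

66

i=1,p=2: acc = 0+3 = 3
i=1,p=3: acc = 3+4 = 7
i=1,p=4: acc = 7+5 = 12
i=1,p=5: acc = 12+6 = 18
i=2,p=2: acc = 18+4 = 22
i=2,p=3: acc = 22+5 = 27
i=2,p=4: acc = 27+6 = 33
i=2,p=5: acc = 33+7 = 40
i=3,p=2: acc = 40+5 = 45
i=3,p=3: acc = 45+6 = 51
i=3,p=4: acc = 51+7 = 58
i=3,p=5: acc = 58+8 = 66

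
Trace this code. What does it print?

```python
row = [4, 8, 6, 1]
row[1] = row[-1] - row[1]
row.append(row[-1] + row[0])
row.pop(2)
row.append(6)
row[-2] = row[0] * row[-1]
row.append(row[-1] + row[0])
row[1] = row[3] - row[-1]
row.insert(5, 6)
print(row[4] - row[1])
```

-8

row[1] = row[-1]-row[1] = 1-8 = -7 → [4, -7, 6, 1]
append row[-1]+row[0] = 1+4 = 5 → [4, -7, 6, 1, 5]
pop(2) removes 6 → [4, -7, 1, 5]
append 6 → [4, -7, 1, 5, 6]
row[-2] = row[0]*row[-1] = 4*6 = 24 → [4, -7, 1, 24, 6]
append row[-1]+row[0] = 6+4 = 10 → [4, -7, 1, 24, 6, 10]
row[1] = row[3]-row[-1] = 24-10 = 14 → [4, 14, 1, 24, 6, 10]
insert 6 at 5 → [4, 14, 1, 24, 6, 6, 10]
row[4]-row[1] = 6-14 = -8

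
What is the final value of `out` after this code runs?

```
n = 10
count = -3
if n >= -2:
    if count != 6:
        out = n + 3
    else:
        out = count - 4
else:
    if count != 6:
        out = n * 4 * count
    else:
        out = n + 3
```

13

n=10, count=-3
n >= -2 is True; count != 6 is True
→ out = n + 3 = 13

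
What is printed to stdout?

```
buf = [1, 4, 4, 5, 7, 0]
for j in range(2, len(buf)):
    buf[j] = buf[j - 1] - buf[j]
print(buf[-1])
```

j=2: buf[2] = 4-4 = 0 → [1, 4, 0, 5, 7, 0]
j=3: buf[3] = 0-5 = -5 → [1, 4, 0, -5, 7, 0]
j=4: buf[4] = (-5)-7 = -12 → [1, 4, 0, -5, -12, 0]
j=5: buf[5] = (-12)-0 = -12 → [1, 4, 0, -5, -12, -12]

-12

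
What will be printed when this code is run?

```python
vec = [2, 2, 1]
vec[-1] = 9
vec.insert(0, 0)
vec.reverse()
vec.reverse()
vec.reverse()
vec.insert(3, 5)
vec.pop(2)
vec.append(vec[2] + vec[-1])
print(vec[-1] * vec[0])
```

45

vec[-1] = 9 → [2, 2, 9]
insert 0 at 0 → [0, 2, 2, 9]
reverse → [9, 2, 2, 0]
reverse → [0, 2, 2, 9]
reverse → [9, 2, 2, 0]
insert 5 at 3 → [9, 2, 2, 5, 0]
pop(2) removes 2 → [9, 2, 5, 0]
append vec[2]+vec[-1] = 5+0 = 5 → [9, 2, 5, 0, 5]
vec[-1]*vec[0] = 5*9 = 45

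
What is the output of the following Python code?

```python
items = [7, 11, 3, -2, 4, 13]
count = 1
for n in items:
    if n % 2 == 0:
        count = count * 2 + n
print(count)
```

n=7: not even
n=11: not even
n=3: not even
n=-2: even, count = 1*2+(-2) = 0
n=4: even, count = 0*2+4 = 4
n=13: not even

4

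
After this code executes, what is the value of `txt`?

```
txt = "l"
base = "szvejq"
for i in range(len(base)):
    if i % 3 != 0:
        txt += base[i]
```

i=0: skip
i=1: add 'z' → 'lz'
i=2: add 'v' → 'lzv'
i=3: skip
i=4: add 'j' → 'lzvj'
i=5: add 'q' → 'lzvjq'

'lzvjq'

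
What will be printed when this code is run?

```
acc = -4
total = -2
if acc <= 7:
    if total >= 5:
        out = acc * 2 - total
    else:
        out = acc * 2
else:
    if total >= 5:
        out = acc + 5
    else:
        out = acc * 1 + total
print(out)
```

acc=-4, total=-2
acc <= 7 is True; total >= 5 is False
→ out = acc * 2 = -8

-8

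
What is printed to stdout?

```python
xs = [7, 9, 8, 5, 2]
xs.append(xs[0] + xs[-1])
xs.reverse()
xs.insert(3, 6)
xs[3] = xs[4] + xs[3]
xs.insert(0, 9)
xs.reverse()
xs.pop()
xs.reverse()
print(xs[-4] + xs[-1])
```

21

append xs[0]+xs[-1] = 7+2 = 9 → [7, 9, 8, 5, 2, 9]
reverse → [9, 2, 5, 8, 9, 7]
insert 6 at 3 → [9, 2, 5, 6, 8, 9, 7]
xs[3] = xs[4]+xs[3] = 8+6 = 14 → [9, 2, 5, 14, 8, 9, 7]
insert 9 at 0 → [9, 9, 2, 5, 14, 8, 9, 7]
reverse → [7, 9, 8, 14, 5, 2, 9, 9]
pop() removes 9 → [7, 9, 8, 14, 5, 2, 9]
reverse → [9, 2, 5, 14, 8, 9, 7]
xs[-4]+xs[-1] = 14+7 = 21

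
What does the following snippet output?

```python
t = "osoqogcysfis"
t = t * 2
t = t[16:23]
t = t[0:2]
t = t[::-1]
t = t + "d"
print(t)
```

god

repeat ×2 → 'osoqogcysfisosoqogcysfis'
slice [16:23] → 'ogcysfi'
slice [0:2] → 'og'
reverse → 'go'
+ 'd' → 'god'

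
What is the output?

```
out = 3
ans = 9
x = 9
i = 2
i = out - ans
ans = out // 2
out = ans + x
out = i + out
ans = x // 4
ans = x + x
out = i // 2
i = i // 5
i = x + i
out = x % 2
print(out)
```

1

i = 3-9 = -6
ans = 3//2 = 1
out = 1+9 = 10
out = (-6)+10 = 4
ans = 9//4 = 2
ans = 9+9 = 18
out = (-6)//2 = -3
i = (-6)//5 = -2
i = 9+(-2) = 7
out = 9%2 = 1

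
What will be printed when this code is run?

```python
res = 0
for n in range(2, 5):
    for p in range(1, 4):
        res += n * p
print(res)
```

54

n=2,p=1: res = 0+2 = 2
n=2,p=2: res = 2+4 = 6
n=2,p=3: res = 6+6 = 12
n=3,p=1: res = 12+3 = 15
n=3,p=2: res = 15+6 = 21
n=3,p=3: res = 21+9 = 30
n=4,p=1: res = 30+4 = 34
n=4,p=2: res = 34+8 = 42
n=4,p=3: res = 42+12 = 54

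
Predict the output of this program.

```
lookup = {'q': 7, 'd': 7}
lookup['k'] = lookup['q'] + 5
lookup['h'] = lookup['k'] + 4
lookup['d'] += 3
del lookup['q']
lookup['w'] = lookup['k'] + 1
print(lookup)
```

lookup['k'] = lookup['q']+5 = 12 → {'q': 7, 'd': 7, 'k': 12}
lookup['h'] = lookup['k']+4 = 16 → {'q': 7, 'd': 7, 'k': 12, 'h': 16}
lookup['d'] = 7+3 = 10 → {'q': 7, 'd': 10, 'k': 12, 'h': 16}
del 'q' → {'d': 10, 'k': 12, 'h': 16}
lookup['w'] = lookup['k']+1 = 13 → {'d': 10, 'k': 12, 'h': 16, 'w': 13}

{'d': 10, 'k': 12, 'h': 16, 'w': 13}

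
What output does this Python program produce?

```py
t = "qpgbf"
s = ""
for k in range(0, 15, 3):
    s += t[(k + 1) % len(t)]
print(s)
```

pfgqb

k=0: add t[1]='p' → 'p'
k=3: add t[4]='f' → 'pf'
k=6: add t[2]='g' → 'pfg'
k=9: add t[0]='q' → 'pfgq'
k=12: add t[3]='b' → 'pfgqb'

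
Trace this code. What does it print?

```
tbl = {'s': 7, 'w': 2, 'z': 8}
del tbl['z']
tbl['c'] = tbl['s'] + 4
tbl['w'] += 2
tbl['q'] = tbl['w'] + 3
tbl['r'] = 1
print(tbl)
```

{'s': 7, 'w': 4, 'c': 11, 'q': 7, 'r': 1}

del 'z' → {'s': 7, 'w': 2}
tbl['c'] = tbl['s']+4 = 11 → {'s': 7, 'w': 2, 'c': 11}
tbl['w'] = 2+2 = 4 → {'s': 7, 'w': 4, 'c': 11}
tbl['q'] = tbl['w']+3 = 7 → {'s': 7, 'w': 4, 'c': 11, 'q': 7}
tbl['r'] = 1 → {'s': 7, 'w': 4, 'c': 11, 'q': 7, 'r': 1}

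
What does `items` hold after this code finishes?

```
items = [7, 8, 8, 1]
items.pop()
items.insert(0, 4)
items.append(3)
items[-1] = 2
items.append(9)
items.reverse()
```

pop() removes 1 → [7, 8, 8]
insert 4 at 0 → [4, 7, 8, 8]
append 3 → [4, 7, 8, 8, 3]
items[-1] = 2 → [4, 7, 8, 8, 2]
append 9 → [4, 7, 8, 8, 2, 9]
reverse → [9, 2, 8, 8, 7, 4]

[9, 2, 8, 8, 7, 4]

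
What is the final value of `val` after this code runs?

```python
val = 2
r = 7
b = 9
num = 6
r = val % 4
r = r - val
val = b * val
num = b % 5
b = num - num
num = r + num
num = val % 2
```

18

r = 2%4 = 2
r = 2-2 = 0
val = 9*2 = 18
num = 9%5 = 4
b = 4-4 = 0
num = 0+4 = 4
num = 18%2 = 0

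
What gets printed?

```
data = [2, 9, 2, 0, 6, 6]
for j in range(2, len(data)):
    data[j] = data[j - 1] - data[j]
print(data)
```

j=2: data[2] = 9-2 = 7 → [2, 9, 7, 0, 6, 6]
j=3: data[3] = 7-0 = 7 → [2, 9, 7, 7, 6, 6]
j=4: data[4] = 7-6 = 1 → [2, 9, 7, 7, 1, 6]
j=5: data[5] = 1-6 = -5 → [2, 9, 7, 7, 1, -5]

[2, 9, 7, 7, 1, -5]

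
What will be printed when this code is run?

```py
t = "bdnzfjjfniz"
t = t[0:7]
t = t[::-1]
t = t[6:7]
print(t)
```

slice [0:7] → 'bdnzfjj'
reverse → 'jjfzndb'
slice [6:7] → 'b'

b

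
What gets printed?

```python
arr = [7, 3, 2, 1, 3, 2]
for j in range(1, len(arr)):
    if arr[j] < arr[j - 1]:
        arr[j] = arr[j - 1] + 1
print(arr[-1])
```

j=1: 3<7, arr[1] = 7+1 = 8 → [7, 8, 2, 1, 3, 2]
j=2: 2<8, arr[2] = 8+1 = 9 → [7, 8, 9, 1, 3, 2]
j=3: 1<9, arr[3] = 9+1 = 10 → [7, 8, 9, 10, 3, 2]
j=4: 3<10, arr[4] = 10+1 = 11 → [7, 8, 9, 10, 11, 2]
j=5: 2<11, arr[5] = 11+1 = 12 → [7, 8, 9, 10, 11, 12]

12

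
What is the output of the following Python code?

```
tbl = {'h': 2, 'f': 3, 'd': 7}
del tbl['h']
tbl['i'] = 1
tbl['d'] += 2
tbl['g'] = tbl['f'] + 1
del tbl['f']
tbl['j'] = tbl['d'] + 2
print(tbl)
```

{'d': 9, 'i': 1, 'g': 4, 'j': 11}

del 'h' → {'f': 3, 'd': 7}
tbl['i'] = 1 → {'f': 3, 'd': 7, 'i': 1}
tbl['d'] = 7+2 = 9 → {'f': 3, 'd': 9, 'i': 1}
tbl['g'] = tbl['f']+1 = 4 → {'f': 3, 'd': 9, 'i': 1, 'g': 4}
del 'f' → {'d': 9, 'i': 1, 'g': 4}
tbl['j'] = tbl['d']+2 = 11 → {'d': 9, 'i': 1, 'g': 4, 'j': 11}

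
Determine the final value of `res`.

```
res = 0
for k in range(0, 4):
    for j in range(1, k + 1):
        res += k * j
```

k=1,j=1: res = 0+1 = 1
k=2,j=1: res = 1+2 = 3
k=2,j=2: res = 3+4 = 7
k=3,j=1: res = 7+3 = 10
k=3,j=2: res = 10+6 = 16
k=3,j=3: res = 16+9 = 25

25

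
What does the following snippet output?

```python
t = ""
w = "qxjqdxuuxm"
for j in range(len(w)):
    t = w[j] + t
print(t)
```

j=0: prepend 'q' → 'q'
j=1: prepend 'x' → 'xq'
j=2: prepend 'j' → 'jxq'
j=3: prepend 'q' → 'qjxq'
j=4: prepend 'd' → 'dqjxq'
j=5: prepend 'x' → 'xdqjxq'
j=6: prepend 'u' → 'uxdqjxq'
j=7: prepend 'u' → 'uuxdqjxq'
j=8: prepend 'x' → 'xuuxdqjxq'
j=9: prepend 'm' → 'mxuuxdqjxq'

mxuuxdqjxq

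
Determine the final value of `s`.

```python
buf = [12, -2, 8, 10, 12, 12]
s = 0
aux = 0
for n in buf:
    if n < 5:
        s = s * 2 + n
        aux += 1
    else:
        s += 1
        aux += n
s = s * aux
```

n=12: not <5, s = 0+1 = 1; aux=12
n=-2: <5, s = 1*2+(-2) = 0; aux=13
n=8: not <5, s = 0+1 = 1; aux=21
n=10: not <5, s = 1+1 = 2; aux=31
n=12: not <5, s = 2+1 = 3; aux=43
n=12: not <5, s = 3+1 = 4; aux=55
s*aux = 4*55 = 220

220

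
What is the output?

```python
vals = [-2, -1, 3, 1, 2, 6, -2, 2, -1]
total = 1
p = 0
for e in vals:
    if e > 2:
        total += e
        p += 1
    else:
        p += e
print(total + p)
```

e=-2: not >2; p=-2
e=-1: not >2; p=-3
e=3: >2, total = 1+3 = 4; p=-2
e=1: not >2; p=-1
e=2: not >2; p=1
e=6: >2, total = 4+6 = 10; p=2
e=-2: not >2; p=0
e=2: not >2; p=2
e=-1: not >2; p=1
total+p = 10+1 = 11

11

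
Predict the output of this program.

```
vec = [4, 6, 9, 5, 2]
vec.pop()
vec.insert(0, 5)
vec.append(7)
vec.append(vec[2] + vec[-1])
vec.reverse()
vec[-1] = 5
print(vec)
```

pop() removes 2 → [4, 6, 9, 5]
insert 5 at 0 → [5, 4, 6, 9, 5]
append 7 → [5, 4, 6, 9, 5, 7]
append vec[2]+vec[-1] = 6+7 = 13 → [5, 4, 6, 9, 5, 7, 13]
reverse → [13, 7, 5, 9, 6, 4, 5]
vec[-1] = 5 → [13, 7, 5, 9, 6, 4, 5]

[13, 7, 5, 9, 6, 4, 5]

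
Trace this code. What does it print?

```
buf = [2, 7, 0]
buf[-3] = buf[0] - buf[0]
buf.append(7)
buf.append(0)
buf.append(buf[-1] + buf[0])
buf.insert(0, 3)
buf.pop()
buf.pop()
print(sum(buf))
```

17

buf[-3] = buf[0]-buf[0] = 2-2 = 0 → [0, 7, 0]
append 7 → [0, 7, 0, 7]
append 0 → [0, 7, 0, 7, 0]
append buf[-1]+buf[0] = 0+0 = 0 → [0, 7, 0, 7, 0, 0]
insert 3 at 0 → [3, 0, 7, 0, 7, 0, 0]
pop() removes 0 → [3, 0, 7, 0, 7, 0]
pop() removes 0 → [3, 0, 7, 0, 7]
sum = 17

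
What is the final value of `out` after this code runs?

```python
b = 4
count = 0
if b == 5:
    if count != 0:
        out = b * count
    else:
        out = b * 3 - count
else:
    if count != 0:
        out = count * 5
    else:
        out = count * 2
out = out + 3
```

3

b=4, count=0
b == 5 is False; count != 0 is False
→ out = count * 2 = 0
out = 0+3 = 3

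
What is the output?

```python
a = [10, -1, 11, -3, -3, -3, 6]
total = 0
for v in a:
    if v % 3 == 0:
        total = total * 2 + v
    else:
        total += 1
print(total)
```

v=10: not %3==0, total = 0+1 = 1
v=-1: not %3==0, total = 1+1 = 2
v=11: not %3==0, total = 2+1 = 3
v=-3: %3==0, total = 3*2+(-3) = 3
v=-3: %3==0, total = 3*2+(-3) = 3
v=-3: %3==0, total = 3*2+(-3) = 3
v=6: %3==0, total = 3*2+6 = 12

12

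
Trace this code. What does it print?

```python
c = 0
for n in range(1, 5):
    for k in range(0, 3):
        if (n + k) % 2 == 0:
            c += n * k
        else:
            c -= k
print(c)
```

n=1,k=0: odd sum, c = 0-0 = 0
n=1,k=1: even sum, c = 0+1 = 1
n=1,k=2: odd sum, c = 1-2 = -1
n=2,k=0: even sum, c = (-1)+0 = -1
n=2,k=1: odd sum, c = (-1)-1 = -2
n=2,k=2: even sum, c = (-2)+4 = 2
n=3,k=0: odd sum, c = 2-0 = 2
n=3,k=1: even sum, c = 2+3 = 5
n=3,k=2: odd sum, c = 5-2 = 3
n=4,k=0: even sum, c = 3+0 = 3
n=4,k=1: odd sum, c = 3-1 = 2
n=4,k=2: even sum, c = 2+8 = 10

10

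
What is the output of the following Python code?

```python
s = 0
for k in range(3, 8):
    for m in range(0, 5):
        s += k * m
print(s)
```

250

k=3,m=0: s = 0+0 = 0
k=3,m=1: s = 0+3 = 3
k=3,m=2: s = 3+6 = 9
k=3,m=3: s = 9+9 = 18
k=3,m=4: s = 18+12 = 30
k=4,m=0: s = 30+0 = 30
k=4,m=1: s = 30+4 = 34
k=4,m=2: s = 34+8 = 42
k=4,m=3: s = 42+12 = 54
k=4,m=4: s = 54+16 = 70
k=5,m=0: s = 70+0 = 70
k=5,m=1: s = 70+5 = 75
k=5,m=2: s = 75+10 = 85
k=5,m=3: s = 85+15 = 100
k=5,m=4: s = 100+20 = 120
k=6,m=0: s = 120+0 = 120
k=6,m=1: s = 120+6 = 126
k=6,m=2: s = 126+12 = 138
k=6,m=3: s = 138+18 = 156
k=6,m=4: s = 156+24 = 180
k=7,m=0: s = 180+0 = 180
k=7,m=1: s = 180+7 = 187
k=7,m=2: s = 187+14 = 201
k=7,m=3: s = 201+21 = 222
k=7,m=4: s = 222+28 = 250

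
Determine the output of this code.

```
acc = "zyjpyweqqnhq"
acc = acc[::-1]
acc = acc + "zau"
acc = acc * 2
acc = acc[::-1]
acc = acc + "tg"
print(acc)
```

reverse → 'qhnqqewypjyz'
+ 'zau' → 'qhnqqewypjyzzau'
repeat ×2 → 'qhnqqewypjyzzauqhnqqewypjyzzau'
reverse → 'uazzyjpyweqqnhquazzyjpyweqqnhq'
+ 'tg' → 'uazzyjpyweqqnhquazzyjpyweqqnhqtg'

uazzyjpyweqqnhquazzyjpyweqqnhqtg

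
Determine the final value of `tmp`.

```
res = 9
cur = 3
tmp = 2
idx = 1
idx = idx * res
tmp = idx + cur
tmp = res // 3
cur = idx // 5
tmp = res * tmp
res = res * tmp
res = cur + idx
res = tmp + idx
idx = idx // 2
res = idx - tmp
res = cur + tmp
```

idx = 1*9 = 9
tmp = 9+3 = 12
tmp = 9//3 = 3
cur = 9//5 = 1
tmp = 9*3 = 27
res = 9*27 = 243
res = 1+9 = 10
res = 27+9 = 36
idx = 9//2 = 4
res = 4-27 = -23
res = 1+27 = 28

27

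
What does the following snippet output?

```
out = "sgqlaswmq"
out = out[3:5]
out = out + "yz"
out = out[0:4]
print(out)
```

layz

slice [3:5] → 'la'
+ 'yz' → 'layz'
slice [0:4] → 'layz'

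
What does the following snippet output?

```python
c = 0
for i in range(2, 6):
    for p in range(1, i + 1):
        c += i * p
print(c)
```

139

i=2,p=1: c = 0+2 = 2
i=2,p=2: c = 2+4 = 6
i=3,p=1: c = 6+3 = 9
i=3,p=2: c = 9+6 = 15
i=3,p=3: c = 15+9 = 24
i=4,p=1: c = 24+4 = 28
i=4,p=2: c = 28+8 = 36
i=4,p=3: c = 36+12 = 48
i=4,p=4: c = 48+16 = 64
i=5,p=1: c = 64+5 = 69
i=5,p=2: c = 69+10 = 79
i=5,p=3: c = 79+15 = 94
i=5,p=4: c = 94+20 = 114
i=5,p=5: c = 114+25 = 139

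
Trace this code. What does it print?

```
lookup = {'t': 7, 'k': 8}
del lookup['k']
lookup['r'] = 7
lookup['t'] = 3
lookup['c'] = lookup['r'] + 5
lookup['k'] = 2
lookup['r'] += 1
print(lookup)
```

del 'k' → {'t': 7}
lookup['r'] = 7 → {'t': 7, 'r': 7}
lookup['t'] = 3 → {'t': 3, 'r': 7}
lookup['c'] = lookup['r']+5 = 12 → {'t': 3, 'r': 7, 'c': 12}
lookup['k'] = 2 → {'t': 3, 'r': 7, 'c': 12, 'k': 2}
lookup['r'] = 7+1 = 8 → {'t': 3, 'r': 8, 'c': 12, 'k': 2}

{'t': 3, 'r': 8, 'c': 12, 'k': 2}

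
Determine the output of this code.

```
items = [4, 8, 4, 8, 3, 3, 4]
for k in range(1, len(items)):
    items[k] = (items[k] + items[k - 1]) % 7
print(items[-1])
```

k=1: items[1] = (8+4)%7 = 5 → [4, 5, 4, 8, 3, 3, 4]
k=2: items[2] = (4+5)%7 = 2 → [4, 5, 2, 8, 3, 3, 4]
k=3: items[3] = (8+2)%7 = 3 → [4, 5, 2, 3, 3, 3, 4]
k=4: items[4] = (3+3)%7 = 6 → [4, 5, 2, 3, 6, 3, 4]
k=5: items[5] = (3+6)%7 = 2 → [4, 5, 2, 3, 6, 2, 4]
k=6: items[6] = (4+2)%7 = 6 → [4, 5, 2, 3, 6, 2, 6]

6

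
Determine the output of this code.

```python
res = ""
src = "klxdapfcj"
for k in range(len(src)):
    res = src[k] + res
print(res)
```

k=0: prepend 'k' → 'k'
k=1: prepend 'l' → 'lk'
k=2: prepend 'x' → 'xlk'
k=3: prepend 'd' → 'dxlk'
k=4: prepend 'a' → 'adxlk'
k=5: prepend 'p' → 'padxlk'
k=6: prepend 'f' → 'fpadxlk'
k=7: prepend 'c' → 'cfpadxlk'
k=8: prepend 'j' → 'jcfpadxlk'

jcfpadxlk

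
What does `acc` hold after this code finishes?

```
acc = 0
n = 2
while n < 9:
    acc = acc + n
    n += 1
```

n=2: acc = 0+2 = 2
n=3: acc = 2+3 = 5
n=4: acc = 5+4 = 9
n=5: acc = 9+5 = 14
n=6: acc = 14+6 = 20
n=7: acc = 20+7 = 27
n=8: acc = 27+8 = 35

35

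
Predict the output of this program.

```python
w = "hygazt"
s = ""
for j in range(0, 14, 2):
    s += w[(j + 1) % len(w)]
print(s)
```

j=0: add w[1]='y' → 'y'
j=2: add w[3]='a' → 'ya'
j=4: add w[5]='t' → 'yat'
j=6: add w[1]='y' → 'yaty'
j=8: add w[3]='a' → 'yatya'
j=10: add w[5]='t' → 'yatyat'
j=12: add w[1]='y' → 'yatyaty'

yatyaty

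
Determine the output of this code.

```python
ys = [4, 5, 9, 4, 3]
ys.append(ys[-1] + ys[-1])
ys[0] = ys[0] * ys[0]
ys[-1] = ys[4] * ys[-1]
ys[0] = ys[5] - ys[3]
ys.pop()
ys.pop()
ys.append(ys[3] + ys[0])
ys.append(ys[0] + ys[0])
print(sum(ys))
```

append ys[-1]+ys[-1] = 3+3 = 6 → [4, 5, 9, 4, 3, 6]
ys[0] = ys[0]*ys[0] = 4*4 = 16 → [16, 5, 9, 4, 3, 6]
ys[-1] = ys[4]*ys[-1] = 3*6 = 18 → [16, 5, 9, 4, 3, 18]
ys[0] = ys[5]-ys[3] = 18-4 = 14 → [14, 5, 9, 4, 3, 18]
pop() removes 18 → [14, 5, 9, 4, 3]
pop() removes 3 → [14, 5, 9, 4]
append ys[3]+ys[0] = 4+14 = 18 → [14, 5, 9, 4, 18]
append ys[0]+ys[0] = 14+14 = 28 → [14, 5, 9, 4, 18, 28]
sum = 78

78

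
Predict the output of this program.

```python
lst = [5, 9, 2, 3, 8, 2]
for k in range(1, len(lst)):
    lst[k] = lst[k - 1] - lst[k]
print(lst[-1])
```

-19

k=1: lst[1] = 5-9 = -4 → [5, -4, 2, 3, 8, 2]
k=2: lst[2] = (-4)-2 = -6 → [5, -4, -6, 3, 8, 2]
k=3: lst[3] = (-6)-3 = -9 → [5, -4, -6, -9, 8, 2]
k=4: lst[4] = (-9)-8 = -17 → [5, -4, -6, -9, -17, 2]
k=5: lst[5] = (-17)-2 = -19 → [5, -4, -6, -9, -17, -19]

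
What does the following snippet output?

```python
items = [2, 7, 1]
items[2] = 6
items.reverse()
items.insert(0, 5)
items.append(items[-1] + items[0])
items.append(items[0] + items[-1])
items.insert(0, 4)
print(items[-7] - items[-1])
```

-8

items[2] = 6 → [2, 7, 6]
reverse → [6, 7, 2]
insert 5 at 0 → [5, 6, 7, 2]
append items[-1]+items[0] = 2+5 = 7 → [5, 6, 7, 2, 7]
append items[0]+items[-1] = 5+7 = 12 → [5, 6, 7, 2, 7, 12]
insert 4 at 0 → [4, 5, 6, 7, 2, 7, 12]
items[-7]-items[-1] = 4-12 = -8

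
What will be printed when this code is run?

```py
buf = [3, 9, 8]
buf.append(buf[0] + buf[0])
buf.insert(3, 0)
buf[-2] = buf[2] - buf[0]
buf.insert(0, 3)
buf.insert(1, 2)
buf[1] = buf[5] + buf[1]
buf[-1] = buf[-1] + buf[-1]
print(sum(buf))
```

47

append buf[0]+buf[0] = 3+3 = 6 → [3, 9, 8, 6]
insert 0 at 3 → [3, 9, 8, 0, 6]
buf[-2] = buf[2]-buf[0] = 8-3 = 5 → [3, 9, 8, 5, 6]
insert 3 at 0 → [3, 3, 9, 8, 5, 6]
insert 2 at 1 → [3, 2, 3, 9, 8, 5, 6]
buf[1] = buf[5]+buf[1] = 5+2 = 7 → [3, 7, 3, 9, 8, 5, 6]
buf[-1] = buf[-1]+buf[-1] = 6+6 = 12 → [3, 7, 3, 9, 8, 5, 12]
sum = 47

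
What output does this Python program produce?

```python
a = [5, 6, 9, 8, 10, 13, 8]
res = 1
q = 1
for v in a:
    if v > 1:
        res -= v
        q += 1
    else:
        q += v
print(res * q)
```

-464

v=5: >1, res = 1-5 = -4; q=2
v=6: >1, res = (-4)-6 = -10; q=3
v=9: >1, res = (-10)-9 = -19; q=4
v=8: >1, res = (-19)-8 = -27; q=5
v=10: >1, res = (-27)-10 = -37; q=6
v=13: >1, res = (-37)-13 = -50; q=7
v=8: >1, res = (-50)-8 = -58; q=8
res*q = (-58)*8 = -464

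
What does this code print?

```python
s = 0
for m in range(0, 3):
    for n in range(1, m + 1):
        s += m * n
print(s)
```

7

m=1,n=1: s = 0+1 = 1
m=2,n=1: s = 1+2 = 3
m=2,n=2: s = 3+4 = 7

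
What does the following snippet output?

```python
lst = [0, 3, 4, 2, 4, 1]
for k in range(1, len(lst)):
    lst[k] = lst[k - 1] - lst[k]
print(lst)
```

[0, -3, -7, -9, -13, -14]

k=1: lst[1] = 0-3 = -3 → [0, -3, 4, 2, 4, 1]
k=2: lst[2] = (-3)-4 = -7 → [0, -3, -7, 2, 4, 1]
k=3: lst[3] = (-7)-2 = -9 → [0, -3, -7, -9, 4, 1]
k=4: lst[4] = (-9)-4 = -13 → [0, -3, -7, -9, -13, 1]
k=5: lst[5] = (-13)-1 = -14 → [0, -3, -7, -9, -13, -14]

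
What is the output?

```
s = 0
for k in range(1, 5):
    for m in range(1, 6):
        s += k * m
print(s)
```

150

k=1,m=1: s = 0+1 = 1
k=1,m=2: s = 1+2 = 3
k=1,m=3: s = 3+3 = 6
k=1,m=4: s = 6+4 = 10
k=1,m=5: s = 10+5 = 15
k=2,m=1: s = 15+2 = 17
k=2,m=2: s = 17+4 = 21
k=2,m=3: s = 21+6 = 27
k=2,m=4: s = 27+8 = 35
k=2,m=5: s = 35+10 = 45
k=3,m=1: s = 45+3 = 48
k=3,m=2: s = 48+6 = 54
k=3,m=3: s = 54+9 = 63
k=3,m=4: s = 63+12 = 75
k=3,m=5: s = 75+15 = 90
k=4,m=1: s = 90+4 = 94
k=4,m=2: s = 94+8 = 102
k=4,m=3: s = 102+12 = 114
k=4,m=4: s = 114+16 = 130
k=4,m=5: s = 130+20 = 150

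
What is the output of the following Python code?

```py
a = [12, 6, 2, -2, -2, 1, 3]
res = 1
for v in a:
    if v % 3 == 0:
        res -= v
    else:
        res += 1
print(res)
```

-16

v=12: %3==0, res = 1-12 = -11
v=6: %3==0, res = (-11)-6 = -17
v=2: not %3==0, res = (-17)+1 = -16
v=-2: not %3==0, res = (-16)+1 = -15
v=-2: not %3==0, res = (-15)+1 = -14
v=1: not %3==0, res = (-14)+1 = -13
v=3: %3==0, res = (-13)-3 = -16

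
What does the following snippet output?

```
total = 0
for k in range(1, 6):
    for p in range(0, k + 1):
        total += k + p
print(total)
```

105

k=1,p=0: total = 0+1 = 1
k=1,p=1: total = 1+2 = 3
k=2,p=0: total = 3+2 = 5
k=2,p=1: total = 5+3 = 8
k=2,p=2: total = 8+4 = 12
k=3,p=0: total = 12+3 = 15
k=3,p=1: total = 15+4 = 19
k=3,p=2: total = 19+5 = 24
k=3,p=3: total = 24+6 = 30
k=4,p=0: total = 30+4 = 34
k=4,p=1: total = 34+5 = 39
k=4,p=2: total = 39+6 = 45
k=4,p=3: total = 45+7 = 52
k=4,p=4: total = 52+8 = 60
k=5,p=0: total = 60+5 = 65
k=5,p=1: total = 65+6 = 71
k=5,p=2: total = 71+7 = 78
k=5,p=3: total = 78+8 = 86
k=5,p=4: total = 86+9 = 95
k=5,p=5: total = 95+10 = 105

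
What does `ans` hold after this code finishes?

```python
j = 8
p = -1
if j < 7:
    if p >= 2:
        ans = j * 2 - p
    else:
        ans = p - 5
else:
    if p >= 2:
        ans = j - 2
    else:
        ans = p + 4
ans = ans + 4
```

j=8, p=-1
j < 7 is False; p >= 2 is False
→ ans = p + 4 = 3
ans = 3+4 = 7

7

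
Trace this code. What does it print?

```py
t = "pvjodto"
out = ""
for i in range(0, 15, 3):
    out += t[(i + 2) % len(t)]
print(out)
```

jtvdp

i=0: add t[2]='j' → 'j'
i=3: add t[5]='t' → 'jt'
i=6: add t[1]='v' → 'jtv'
i=9: add t[4]='d' → 'jtvd'
i=12: add t[0]='p' → 'jtvdp'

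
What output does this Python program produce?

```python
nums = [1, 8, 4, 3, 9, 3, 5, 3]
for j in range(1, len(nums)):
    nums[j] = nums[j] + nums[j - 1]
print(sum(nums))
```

j=1: nums[1] = 8+1 = 9 → [1, 9, 4, 3, 9, 3, 5, 3]
j=2: nums[2] = 4+9 = 13 → [1, 9, 13, 3, 9, 3, 5, 3]
j=3: nums[3] = 3+13 = 16 → [1, 9, 13, 16, 9, 3, 5, 3]
j=4: nums[4] = 9+16 = 25 → [1, 9, 13, 16, 25, 3, 5, 3]
j=5: nums[5] = 3+25 = 28 → [1, 9, 13, 16, 25, 28, 5, 3]
j=6: nums[6] = 5+28 = 33 → [1, 9, 13, 16, 25, 28, 33, 3]
j=7: nums[7] = 3+33 = 36 → [1, 9, 13, 16, 25, 28, 33, 36]
sum = 161

161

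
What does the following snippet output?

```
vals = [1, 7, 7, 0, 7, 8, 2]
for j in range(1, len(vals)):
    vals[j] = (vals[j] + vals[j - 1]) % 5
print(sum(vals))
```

j=1: vals[1] = (7+1)%5 = 3 → [1, 3, 7, 0, 7, 8, 2]
j=2: vals[2] = (7+3)%5 = 0 → [1, 3, 0, 0, 7, 8, 2]
j=3: vals[3] = (0+0)%5 = 0 → [1, 3, 0, 0, 7, 8, 2]
j=4: vals[4] = (7+0)%5 = 2 → [1, 3, 0, 0, 2, 8, 2]
j=5: vals[5] = (8+2)%5 = 0 → [1, 3, 0, 0, 2, 0, 2]
j=6: vals[6] = (2+0)%5 = 2 → [1, 3, 0, 0, 2, 0, 2]
sum = 8

8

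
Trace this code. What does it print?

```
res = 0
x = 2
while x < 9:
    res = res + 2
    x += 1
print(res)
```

x=2: res = 0+2 = 2
x=3: res = 2+2 = 4
x=4: res = 4+2 = 6
x=5: res = 6+2 = 8
x=6: res = 8+2 = 10
x=7: res = 10+2 = 12
x=8: res = 12+2 = 14

14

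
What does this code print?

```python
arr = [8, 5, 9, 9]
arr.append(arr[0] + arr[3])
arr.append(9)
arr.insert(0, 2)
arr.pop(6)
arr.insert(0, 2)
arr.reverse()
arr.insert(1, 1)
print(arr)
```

append arr[0]+arr[3] = 8+9 = 17 → [8, 5, 9, 9, 17]
append 9 → [8, 5, 9, 9, 17, 9]
insert 2 at 0 → [2, 8, 5, 9, 9, 17, 9]
pop(6) removes 9 → [2, 8, 5, 9, 9, 17]
insert 2 at 0 → [2, 2, 8, 5, 9, 9, 17]
reverse → [17, 9, 9, 5, 8, 2, 2]
insert 1 at 1 → [17, 1, 9, 9, 5, 8, 2, 2]

[17, 1, 9, 9, 5, 8, 2, 2]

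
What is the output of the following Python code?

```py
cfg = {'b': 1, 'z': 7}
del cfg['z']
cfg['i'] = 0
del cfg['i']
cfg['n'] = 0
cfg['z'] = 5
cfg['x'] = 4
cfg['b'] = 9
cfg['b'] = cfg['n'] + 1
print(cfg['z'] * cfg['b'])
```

5

del 'z' → {'b': 1}
cfg['i'] = 0 → {'b': 1, 'i': 0}
del 'i' → {'b': 1}
cfg['n'] = 0 → {'b': 1, 'n': 0}
cfg['z'] = 5 → {'b': 1, 'n': 0, 'z': 5}
cfg['x'] = 4 → {'b': 1, 'n': 0, 'z': 5, 'x': 4}
cfg['b'] = 9 → {'b': 9, 'n': 0, 'z': 5, 'x': 4}
cfg['b'] = cfg['n']+1 = 1 → {'b': 1, 'n': 0, 'z': 5, 'x': 4}
cfg['z']*cfg['b'] = 5*1 = 5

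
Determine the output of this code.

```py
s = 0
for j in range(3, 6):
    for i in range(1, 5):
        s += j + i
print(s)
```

78

j=3,i=1: s = 0+4 = 4
j=3,i=2: s = 4+5 = 9
j=3,i=3: s = 9+6 = 15
j=3,i=4: s = 15+7 = 22
j=4,i=1: s = 22+5 = 27
j=4,i=2: s = 27+6 = 33
j=4,i=3: s = 33+7 = 40
j=4,i=4: s = 40+8 = 48
j=5,i=1: s = 48+6 = 54
j=5,i=2: s = 54+7 = 61
j=5,i=3: s = 61+8 = 69
j=5,i=4: s = 69+9 = 78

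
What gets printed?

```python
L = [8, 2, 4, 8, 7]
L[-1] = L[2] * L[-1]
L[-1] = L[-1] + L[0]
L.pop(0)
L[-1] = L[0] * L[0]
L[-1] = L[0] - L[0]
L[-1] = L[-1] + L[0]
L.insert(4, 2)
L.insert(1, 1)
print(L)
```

L[-1] = L[2]*L[-1] = 4*7 = 28 → [8, 2, 4, 8, 28]
L[-1] = L[-1]+L[0] = 28+8 = 36 → [8, 2, 4, 8, 36]
pop(0) removes 8 → [2, 4, 8, 36]
L[-1] = L[0]*L[0] = 2*2 = 4 → [2, 4, 8, 4]
L[-1] = L[0]-L[0] = 2-2 = 0 → [2, 4, 8, 0]
L[-1] = L[-1]+L[0] = 0+2 = 2 → [2, 4, 8, 2]
insert 2 at 4 → [2, 4, 8, 2, 2]
insert 1 at 1 → [2, 1, 4, 8, 2, 2]

[2, 1, 4, 8, 2, 2]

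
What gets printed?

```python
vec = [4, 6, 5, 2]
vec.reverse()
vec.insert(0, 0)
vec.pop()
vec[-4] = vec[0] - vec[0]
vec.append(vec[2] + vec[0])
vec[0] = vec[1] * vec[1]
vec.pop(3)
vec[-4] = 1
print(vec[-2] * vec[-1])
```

25

reverse → [2, 5, 6, 4]
insert 0 at 0 → [0, 2, 5, 6, 4]
pop() removes 4 → [0, 2, 5, 6]
vec[-4] = vec[0]-vec[0] = 0-0 = 0 → [0, 2, 5, 6]
append vec[2]+vec[0] = 5+0 = 5 → [0, 2, 5, 6, 5]
vec[0] = vec[1]*vec[1] = 2*2 = 4 → [4, 2, 5, 6, 5]
pop(3) removes 6 → [4, 2, 5, 5]
vec[-4] = 1 → [1, 2, 5, 5]
vec[-2]*vec[-1] = 5*5 = 25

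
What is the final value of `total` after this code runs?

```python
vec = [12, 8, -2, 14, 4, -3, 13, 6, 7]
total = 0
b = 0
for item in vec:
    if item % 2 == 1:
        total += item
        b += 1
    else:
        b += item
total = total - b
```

-28

item=12: not odd; b=12
item=8: not odd; b=20
item=-2: not odd; b=18
item=14: not odd; b=32
item=4: not odd; b=36
item=-3: odd, total = 0+(-3) = -3; b=37
item=13: odd, total = (-3)+13 = 10; b=38
item=6: not odd; b=44
item=7: odd, total = 10+7 = 17; b=45
total-b = 17-45 = -28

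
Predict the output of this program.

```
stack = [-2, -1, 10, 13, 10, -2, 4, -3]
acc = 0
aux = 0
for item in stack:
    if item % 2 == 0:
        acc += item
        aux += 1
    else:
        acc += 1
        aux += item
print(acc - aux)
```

item=-2: even, acc = 0+(-2) = -2; aux=1
item=-1: not even, acc = (-2)+1 = -1; aux=0
item=10: even, acc = (-1)+10 = 9; aux=1
item=13: not even, acc = 9+1 = 10; aux=14
item=10: even, acc = 10+10 = 20; aux=15
item=-2: even, acc = 20+(-2) = 18; aux=16
item=4: even, acc = 18+4 = 22; aux=17
item=-3: not even, acc = 22+1 = 23; aux=14
acc-aux = 23-14 = 9

9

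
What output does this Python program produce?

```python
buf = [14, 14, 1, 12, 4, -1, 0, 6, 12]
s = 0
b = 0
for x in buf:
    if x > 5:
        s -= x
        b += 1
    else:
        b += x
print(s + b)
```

x=14: >5, s = 0-14 = -14; b=1
x=14: >5, s = (-14)-14 = -28; b=2
x=1: not >5; b=3
x=12: >5, s = (-28)-12 = -40; b=4
x=4: not >5; b=8
x=-1: not >5; b=7
x=0: not >5; b=7
x=6: >5, s = (-40)-6 = -46; b=8
x=12: >5, s = (-46)-12 = -58; b=9
s+b = (-58)+9 = -49

-49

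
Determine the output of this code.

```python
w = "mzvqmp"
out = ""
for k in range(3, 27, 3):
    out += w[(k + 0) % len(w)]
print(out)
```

k=3: add w[3]='q' → 'q'
k=6: add w[0]='m' → 'qm'
k=9: add w[3]='q' → 'qmq'
k=12: add w[0]='m' → 'qmqm'
k=15: add w[3]='q' → 'qmqmq'
k=18: add w[0]='m' → 'qmqmqm'
k=21: add w[3]='q' → 'qmqmqmq'
k=24: add w[0]='m' → 'qmqmqmqm'

qmqmqmqm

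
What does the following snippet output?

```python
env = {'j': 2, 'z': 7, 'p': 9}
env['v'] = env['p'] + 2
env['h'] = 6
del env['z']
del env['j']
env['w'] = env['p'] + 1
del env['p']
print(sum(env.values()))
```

env['v'] = env['p']+2 = 11 → {'j': 2, 'z': 7, 'p': 9, 'v': 11}
env['h'] = 6 → {'j': 2, 'z': 7, 'p': 9, 'v': 11, 'h': 6}
del 'z' → {'j': 2, 'p': 9, 'v': 11, 'h': 6}
del 'j' → {'p': 9, 'v': 11, 'h': 6}
env['w'] = env['p']+1 = 10 → {'p': 9, 'v': 11, 'h': 6, 'w': 10}
del 'p' → {'v': 11, 'h': 6, 'w': 10}
sum of values = 27

27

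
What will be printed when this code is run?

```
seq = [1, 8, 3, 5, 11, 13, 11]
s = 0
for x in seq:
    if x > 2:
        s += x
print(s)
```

x=1: not >2
x=8: >2, s = 0+8 = 8
x=3: >2, s = 8+3 = 11
x=5: >2, s = 11+5 = 16
x=11: >2, s = 16+11 = 27
x=13: >2, s = 27+13 = 40
x=11: >2, s = 40+11 = 51

51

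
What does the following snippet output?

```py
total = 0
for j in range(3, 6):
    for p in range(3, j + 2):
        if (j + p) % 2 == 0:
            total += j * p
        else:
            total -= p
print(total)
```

43

j=3,p=3: even sum, total = 0+9 = 9
j=3,p=4: odd sum, total = 9-4 = 5
j=4,p=3: odd sum, total = 5-3 = 2
j=4,p=4: even sum, total = 2+16 = 18
j=4,p=5: odd sum, total = 18-5 = 13
j=5,p=3: even sum, total = 13+15 = 28
j=5,p=4: odd sum, total = 28-4 = 24
j=5,p=5: even sum, total = 24+25 = 49
j=5,p=6: odd sum, total = 49-6 = 43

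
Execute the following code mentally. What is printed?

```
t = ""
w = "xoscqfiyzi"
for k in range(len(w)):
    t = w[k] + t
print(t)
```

izyifqcsox

k=0: prepend 'x' → 'x'
k=1: prepend 'o' → 'ox'
k=2: prepend 's' → 'sox'
k=3: prepend 'c' → 'csox'
k=4: prepend 'q' → 'qcsox'
k=5: prepend 'f' → 'fqcsox'
k=6: prepend 'i' → 'ifqcsox'
k=7: prepend 'y' → 'yifqcsox'
k=8: prepend 'z' → 'zyifqcsox'
k=9: prepend 'i' → 'izyifqcsox'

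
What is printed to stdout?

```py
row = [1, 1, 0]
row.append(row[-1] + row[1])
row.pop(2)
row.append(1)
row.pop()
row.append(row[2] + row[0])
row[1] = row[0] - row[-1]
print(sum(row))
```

3

append row[-1]+row[1] = 0+1 = 1 → [1, 1, 0, 1]
pop(2) removes 0 → [1, 1, 1]
append 1 → [1, 1, 1, 1]
pop() removes 1 → [1, 1, 1]
append row[2]+row[0] = 1+1 = 2 → [1, 1, 1, 2]
row[1] = row[0]-row[-1] = 1-2 = -1 → [1, -1, 1, 2]
sum = 3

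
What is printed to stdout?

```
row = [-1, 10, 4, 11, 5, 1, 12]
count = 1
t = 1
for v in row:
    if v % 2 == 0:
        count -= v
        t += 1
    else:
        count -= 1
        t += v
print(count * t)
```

v=-1: not even, count = 1-1 = 0; t=0
v=10: even, count = 0-10 = -10; t=1
v=4: even, count = (-10)-4 = -14; t=2
v=11: not even, count = (-14)-1 = -15; t=13
v=5: not even, count = (-15)-1 = -16; t=18
v=1: not even, count = (-16)-1 = -17; t=19
v=12: even, count = (-17)-12 = -29; t=20
count*t = (-29)*20 = -580

-580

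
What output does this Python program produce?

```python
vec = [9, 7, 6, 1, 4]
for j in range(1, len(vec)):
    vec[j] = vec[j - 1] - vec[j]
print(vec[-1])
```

-9

j=1: vec[1] = 9-7 = 2 → [9, 2, 6, 1, 4]
j=2: vec[2] = 2-6 = -4 → [9, 2, -4, 1, 4]
j=3: vec[3] = (-4)-1 = -5 → [9, 2, -4, -5, 4]
j=4: vec[4] = (-5)-4 = -9 → [9, 2, -4, -5, -9]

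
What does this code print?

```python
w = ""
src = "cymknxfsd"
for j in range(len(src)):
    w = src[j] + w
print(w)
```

j=0: prepend 'c' → 'c'
j=1: prepend 'y' → 'yc'
j=2: prepend 'm' → 'myc'
j=3: prepend 'k' → 'kmyc'
j=4: prepend 'n' → 'nkmyc'
j=5: prepend 'x' → 'xnkmyc'
j=6: prepend 'f' → 'fxnkmyc'
j=7: prepend 's' → 'sfxnkmyc'
j=8: prepend 'd' → 'dsfxnkmyc'

dsfxnkmyc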